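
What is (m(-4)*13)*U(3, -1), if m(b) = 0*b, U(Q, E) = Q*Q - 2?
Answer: 0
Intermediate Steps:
U(Q, E) = -2 + Q² (U(Q, E) = Q² - 2 = -2 + Q²)
m(b) = 0
(m(-4)*13)*U(3, -1) = (0*13)*(-2 + 3²) = 0*(-2 + 9) = 0*7 = 0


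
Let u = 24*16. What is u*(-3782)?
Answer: -1452288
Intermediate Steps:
u = 384
u*(-3782) = 384*(-3782) = -1452288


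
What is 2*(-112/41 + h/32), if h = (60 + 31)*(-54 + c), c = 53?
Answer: -7315/656 ≈ -11.151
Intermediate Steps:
h = -91 (h = (60 + 31)*(-54 + 53) = 91*(-1) = -91)
2*(-112/41 + h/32) = 2*(-112/41 - 91/32) = 2*(-7315/1312) = -7315/656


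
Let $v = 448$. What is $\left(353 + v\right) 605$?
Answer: $484605$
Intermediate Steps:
$\left(353 + v\right) 605 = \left(353 + 448\right) 605 = 801 \cdot 605 = 484605$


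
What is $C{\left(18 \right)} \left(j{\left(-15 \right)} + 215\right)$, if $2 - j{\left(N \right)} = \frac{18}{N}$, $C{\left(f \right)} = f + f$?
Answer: $\frac{39276}{5} \approx 7855.2$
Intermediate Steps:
$C{\left(f \right)} = 2 f$
$j{\left(N \right)} = 2 - \frac{18}{N}$
$C{\left(18 \right)} \left(j{\left(-15 \right)} + 215\right) = 2 \cdot 18 \left(\left(2 - \frac{18}{-15}\right) + 215\right) = 36 \left(\left(2 - - \frac{6}{5}\right) + 215\right) = 36 \left(\left(2 + \frac{6}{5}\right) + 215\right) = 36 \left(\frac{16}{5} + 215\right) = 36 \cdot \frac{1091}{5} = \frac{39276}{5}$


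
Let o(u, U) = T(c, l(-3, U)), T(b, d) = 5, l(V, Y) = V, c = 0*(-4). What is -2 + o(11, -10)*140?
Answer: 698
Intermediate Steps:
c = 0
o(u, U) = 5
-2 + o(11, -10)*140 = -2 + 5*140 = -2 + 700 = 698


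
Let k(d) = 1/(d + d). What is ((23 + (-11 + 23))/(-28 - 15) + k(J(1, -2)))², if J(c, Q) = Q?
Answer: 33489/29584 ≈ 1.1320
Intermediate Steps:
k(d) = 1/(2*d)
((23 + (-11 + 23))/(-28 - 15) + k(J(1, -2)))² = ((23 + (-11 + 23))/(-28 - 15) + (½)/(-2))² = ((23 + 12)/(-43) + (½)*(-½))² = (35*(-1/43) - ¼)² = (-35/43 - ¼)² = (-183/172)² = 33489/29584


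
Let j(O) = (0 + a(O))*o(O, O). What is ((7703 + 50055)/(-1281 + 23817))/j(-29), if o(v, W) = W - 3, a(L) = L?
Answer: 28879/10456704 ≈ 0.0027618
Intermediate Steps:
o(v, W) = -3 + W
j(O) = O*(-3 + O) (j(O) = (0 + O)*(-3 + O) = O*(-3 + O))
((7703 + 50055)/(-1281 + 23817))/j(-29) = ((7703 + 50055)/(-1281 + 23817))/((-29*(-3 - 29))) = (57758/22536)/((-29*(-32))) = (57758*(1/22536))/928 = (28879/11268)*(1/928) = 28879/10456704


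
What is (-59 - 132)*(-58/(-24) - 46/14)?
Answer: 13943/84 ≈ 165.99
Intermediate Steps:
(-59 - 132)*(-58/(-24) - 46/14) = -191*(-58*(-1/24) - 46*1/14) = -191*(29/12 - 23/7) = -191*(-73/84) = 13943/84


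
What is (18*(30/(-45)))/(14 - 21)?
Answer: 12/7 ≈ 1.7143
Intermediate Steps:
(18*(30/(-45)))/(14 - 21) = (18*(30*(-1/45)))/(-7) = (18*(-2/3))*(-1/7) = -12*(-1/7) = 12/7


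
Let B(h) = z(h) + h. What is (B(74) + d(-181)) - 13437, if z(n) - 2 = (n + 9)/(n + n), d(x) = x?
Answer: -2004133/148 ≈ -13541.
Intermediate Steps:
z(n) = 2 + (9 + n)/(2*n) (z(n) = 2 + (n + 9)/(n + n) = 2 + (9 + n)/((2*n)) = 2 + (9 + n)*(1/(2*n)) = 2 + (9 + n)/(2*n))
B(h) = h + (9 + 5*h)/(2*h) (B(h) = (9 + 5*h)/(2*h) + h = h + (9 + 5*h)/(2*h))
(B(74) + d(-181)) - 13437 = ((5/2 + 74 + (9/2)/74) - 181) - 13437 = ((5/2 + 74 + (9/2)*(1/74)) - 181) - 13437 = ((5/2 + 74 + 9/148) - 181) - 13437 = (11331/148 - 181) - 13437 = -15457/148 - 13437 = -2004133/148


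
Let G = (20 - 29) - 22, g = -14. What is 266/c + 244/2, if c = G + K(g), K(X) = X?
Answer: 5224/45 ≈ 116.09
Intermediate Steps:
G = -31 (G = -9 - 22 = -31)
c = -45 (c = -31 - 14 = -45)
266/c + 244/2 = 266/(-45) + 244/2 = 266*(-1/45) + 244*(1/2) = -266/45 + 122 = 5224/45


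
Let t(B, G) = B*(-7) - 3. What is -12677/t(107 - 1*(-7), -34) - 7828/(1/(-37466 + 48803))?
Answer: -71085562159/801 ≈ -8.8746e+7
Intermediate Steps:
t(B, G) = -3 - 7*B (t(B, G) = -7*B - 3 = -3 - 7*B)
-12677/t(107 - 1*(-7), -34) - 7828/(1/(-37466 + 48803)) = -12677/(-3 - 7*(107 - 1*(-7))) - 7828/(1/(-37466 + 48803)) = -12677/(-3 - 7*(107 + 7)) - 7828/(1/11337) = -12677/(-3 - 7*114) - 7828/1/11337 = -12677/(-3 - 798) - 7828*11337 = -12677/(-801) - 88746036 = -12677*(-1/801) - 88746036 = 12677/801 - 88746036 = -71085562159/801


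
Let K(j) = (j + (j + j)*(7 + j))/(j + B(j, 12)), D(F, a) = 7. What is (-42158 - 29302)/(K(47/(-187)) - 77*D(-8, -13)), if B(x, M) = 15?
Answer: 12285069720/92704837 ≈ 132.52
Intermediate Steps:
K(j) = (j + 2*j*(7 + j))/(15 + j) (K(j) = (j + (j + j)*(7 + j))/(j + 15) = (j + (2*j)*(7 + j))/(15 + j) = (j + 2*j*(7 + j))/(15 + j))
(-42158 - 29302)/(K(47/(-187)) - 77*D(-8, -13)) = (-42158 - 29302)/((47/(-187))*(15 + 2*(47/(-187)))/(15 + 47/(-187)) - 77*7) = -71460/((47*(-1/187))*(15 + 2*(47*(-1/187)))/(15 + 47*(-1/187)) - 539) = -71460/(-47*(15 + 2*(-47/187))/(187*(15 - 47/187)) - 539) = -71460/(-47*(15 - 94/187)/(187*2758/187) - 539) = -71460/(-47/187*187/2758*2711/187 - 539) = -71460/(-127417/515746 - 539) = -71460/(-278114511/515746) = -71460*(-515746/278114511) = 12285069720/92704837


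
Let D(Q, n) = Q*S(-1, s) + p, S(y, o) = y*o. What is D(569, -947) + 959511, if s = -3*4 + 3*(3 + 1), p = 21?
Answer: 959532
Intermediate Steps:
s = 0 (s = -12 + 3*4 = -12 + 12 = 0)
S(y, o) = o*y
D(Q, n) = 21 (D(Q, n) = Q*(0*(-1)) + 21 = Q*0 + 21 = 0 + 21 = 21)
D(569, -947) + 959511 = 21 + 959511 = 959532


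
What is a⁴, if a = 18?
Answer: 104976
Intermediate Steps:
a⁴ = 18⁴ = 104976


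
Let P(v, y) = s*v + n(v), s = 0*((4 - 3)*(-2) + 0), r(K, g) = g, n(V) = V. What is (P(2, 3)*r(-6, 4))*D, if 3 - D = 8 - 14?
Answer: 72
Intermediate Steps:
D = 9 (D = 3 - (8 - 14) = 3 - 1*(-6) = 3 + 6 = 9)
s = 0 (s = 0*(1*(-2) + 0) = 0*(-2 + 0) = 0*(-2) = 0)
P(v, y) = v (P(v, y) = 0*v + v = 0 + v = v)
(P(2, 3)*r(-6, 4))*D = (2*4)*9 = 8*9 = 72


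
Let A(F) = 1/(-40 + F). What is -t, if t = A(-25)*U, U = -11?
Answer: -11/65 ≈ -0.16923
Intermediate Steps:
t = 11/65 (t = -11/(-40 - 25) = -11/(-65) = -1/65*(-11) = 11/65 ≈ 0.16923)
-t = -1*11/65 = -11/65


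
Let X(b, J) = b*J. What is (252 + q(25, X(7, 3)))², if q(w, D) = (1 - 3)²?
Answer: 65536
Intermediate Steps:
X(b, J) = J*b
q(w, D) = 4 (q(w, D) = (-2)² = 4)
(252 + q(25, X(7, 3)))² = (252 + 4)² = 256² = 65536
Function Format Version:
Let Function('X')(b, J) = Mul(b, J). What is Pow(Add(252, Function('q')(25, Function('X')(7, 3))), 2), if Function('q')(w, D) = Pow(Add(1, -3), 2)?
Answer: 65536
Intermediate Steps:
Function('X')(b, J) = Mul(J, b)
Function('q')(w, D) = 4 (Function('q')(w, D) = Pow(-2, 2) = 4)
Pow(Add(252, Function('q')(25, Function('X')(7, 3))), 2) = Pow(Add(252, 4), 2) = Pow(256, 2) = 65536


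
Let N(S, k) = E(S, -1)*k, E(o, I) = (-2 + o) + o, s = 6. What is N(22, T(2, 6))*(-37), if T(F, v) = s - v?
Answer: 0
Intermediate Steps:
E(o, I) = -2 + 2*o
T(F, v) = 6 - v
N(S, k) = k*(-2 + 2*S) (N(S, k) = (-2 + 2*S)*k = k*(-2 + 2*S))
N(22, T(2, 6))*(-37) = (2*(6 - 1*6)*(-1 + 22))*(-37) = (2*(6 - 6)*21)*(-37) = (2*0*21)*(-37) = 0*(-37) = 0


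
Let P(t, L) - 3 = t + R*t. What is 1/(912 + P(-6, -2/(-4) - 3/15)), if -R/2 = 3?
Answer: 1/945 ≈ 0.0010582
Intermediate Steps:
R = -6 (R = -2*3 = -6)
P(t, L) = 3 - 5*t (P(t, L) = 3 + (t - 6*t) = 3 - 5*t)
1/(912 + P(-6, -2/(-4) - 3/15)) = 1/(912 + (3 - 5*(-6))) = 1/(912 + (3 + 30)) = 1/(912 + 33) = 1/945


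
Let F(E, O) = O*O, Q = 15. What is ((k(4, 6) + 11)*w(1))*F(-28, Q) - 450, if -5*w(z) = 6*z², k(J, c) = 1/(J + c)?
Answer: -3447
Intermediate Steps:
F(E, O) = O²
w(z) = -6*z²/5
((k(4, 6) + 11)*w(1))*F(-28, Q) - 450 = ((1/(4 + 6) + 11)*(-6/5*1²))*15² - 450 = ((1/10 + 11)*(-6/5*1))*225 - 450 = ((⅒ + 11)*(-6/5))*225 - 450 = ((111/10)*(-6/5))*225 - 450 = -333/25*225 - 450 = -2997 - 450 = -3447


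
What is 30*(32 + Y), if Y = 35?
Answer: 2010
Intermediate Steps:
30*(32 + Y) = 30*(32 + 35) = 30*67 = 2010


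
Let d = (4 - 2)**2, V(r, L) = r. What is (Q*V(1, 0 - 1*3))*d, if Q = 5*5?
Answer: 100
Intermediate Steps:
Q = 25
d = 4 (d = 2**2 = 4)
(Q*V(1, 0 - 1*3))*d = (25*1)*4 = 25*4 = 100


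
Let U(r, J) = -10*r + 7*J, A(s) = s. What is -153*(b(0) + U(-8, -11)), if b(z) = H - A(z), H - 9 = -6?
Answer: -918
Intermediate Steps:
H = 3 (H = 9 - 6 = 3)
b(z) = 3 - z
-153*(b(0) + U(-8, -11)) = -153*((3 - 1*0) + (-10*(-8) + 7*(-11))) = -153*((3 + 0) + (80 - 77)) = -153*(3 + 3) = -153*6 = -918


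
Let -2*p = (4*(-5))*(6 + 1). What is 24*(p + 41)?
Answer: 2664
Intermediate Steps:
p = 70 (p = -4*(-5)*(6 + 1)/2 = -(-10)*7 = -½*(-140) = 70)
24*(p + 41) = 24*(70 + 41) = 24*111 = 2664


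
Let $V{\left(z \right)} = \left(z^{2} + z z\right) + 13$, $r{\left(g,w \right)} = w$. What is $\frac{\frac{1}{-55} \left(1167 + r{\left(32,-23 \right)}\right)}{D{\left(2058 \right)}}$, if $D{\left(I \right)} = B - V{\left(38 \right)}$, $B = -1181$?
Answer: $\frac{4}{785} \approx 0.0050955$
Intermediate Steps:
$V{\left(z \right)} = 13 + 2 z^{2}$ ($V{\left(z \right)} = \left(z^{2} + z^{2}\right) + 13 = 2 z^{2} + 13 = 13 + 2 z^{2}$)
$D{\left(I \right)} = -4082$ ($D{\left(I \right)} = -1181 - \left(13 + 2 \cdot 38^{2}\right) = -1181 - \left(13 + 2 \cdot 1444\right) = -1181 - \left(13 + 2888\right) = -1181 - 2901 = -4082$)
$\frac{\frac{1}{-55} \left(1167 + r{\left(32,-23 \right)}\right)}{D{\left(2058 \right)}} = \frac{\frac{1}{-55} \left(1167 - 23\right)}{-4082} = \left(- \frac{1}{55}\right) 1144 \left(- \frac{1}{4082}\right) = \left(- \frac{104}{5}\right) \left(- \frac{1}{4082}\right) = \frac{4}{785}$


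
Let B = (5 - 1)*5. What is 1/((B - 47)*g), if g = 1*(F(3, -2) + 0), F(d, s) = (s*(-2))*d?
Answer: -1/324 ≈ -0.0030864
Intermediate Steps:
F(d, s) = -2*d*s (F(d, s) = (-2*s)*d = -2*d*s)
g = 12 (g = 1*(-2*3*(-2) + 0) = 1*(12 + 0) = 1*12 = 12)
B = 20 (B = 4*5 = 20)
1/((B - 47)*g) = 1/((20 - 47)*12) = 1/(-27*12) = 1/(-324) = -1/324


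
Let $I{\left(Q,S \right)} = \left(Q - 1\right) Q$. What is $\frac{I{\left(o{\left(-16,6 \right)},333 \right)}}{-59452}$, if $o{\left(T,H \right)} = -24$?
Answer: $- \frac{150}{14863} \approx -0.010092$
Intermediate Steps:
$I{\left(Q,S \right)} = Q \left(-1 + Q\right)$ ($I{\left(Q,S \right)} = \left(-1 + Q\right) Q = Q \left(-1 + Q\right)$)
$\frac{I{\left(o{\left(-16,6 \right)},333 \right)}}{-59452} = \frac{\left(-24\right) \left(-1 - 24\right)}{-59452} = \left(-24\right) \left(-25\right) \left(- \frac{1}{59452}\right) = 600 \left(- \frac{1}{59452}\right) = - \frac{150}{14863}$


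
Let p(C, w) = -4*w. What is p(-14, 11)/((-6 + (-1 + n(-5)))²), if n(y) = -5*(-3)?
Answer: -11/16 ≈ -0.68750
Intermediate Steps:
n(y) = 15
p(-14, 11)/((-6 + (-1 + n(-5)))²) = (-4*11)/((-6 + (-1 + 15))²) = -44/(-6 + 14)² = -44/(8²) = -44/64 = -44*1/64 = -11/16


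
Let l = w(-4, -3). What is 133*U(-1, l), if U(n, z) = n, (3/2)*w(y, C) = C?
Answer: -133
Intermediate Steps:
w(y, C) = 2*C/3
l = -2 (l = (2/3)*(-3) = -2)
133*U(-1, l) = 133*(-1) = -133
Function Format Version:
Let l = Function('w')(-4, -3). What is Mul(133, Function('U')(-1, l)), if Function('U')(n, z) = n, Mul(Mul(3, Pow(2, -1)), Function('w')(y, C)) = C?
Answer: -133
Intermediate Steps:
Function('w')(y, C) = Mul(Rational(2, 3), C)
l = -2 (l = Mul(Rational(2, 3), -3) = -2)
Mul(133, Function('U')(-1, l)) = Mul(133, -1) = -133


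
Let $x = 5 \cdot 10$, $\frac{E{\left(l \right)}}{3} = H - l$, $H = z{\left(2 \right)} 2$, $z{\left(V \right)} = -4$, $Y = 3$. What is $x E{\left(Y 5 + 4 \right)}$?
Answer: $-4050$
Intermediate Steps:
$H = -8$ ($H = \left(-4\right) 2 = -8$)
$E{\left(l \right)} = -24 - 3 l$ ($E{\left(l \right)} = 3 \left(-8 - l\right) = -24 - 3 l$)
$x = 50$
$x E{\left(Y 5 + 4 \right)} = 50 \left(-24 - 3 \left(3 \cdot 5 + 4\right)\right) = 50 \left(-24 - 3 \left(15 + 4\right)\right) = 50 \left(-24 - 57\right) = 50 \left(-81\right) = -4050$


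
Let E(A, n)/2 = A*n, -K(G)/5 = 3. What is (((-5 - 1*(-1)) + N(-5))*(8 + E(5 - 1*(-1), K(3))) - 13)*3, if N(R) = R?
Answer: 4605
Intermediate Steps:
K(G) = -15 (K(G) = -5*3 = -15)
E(A, n) = 2*A*n (E(A, n) = 2*(A*n) = 2*A*n)
(((-5 - 1*(-1)) + N(-5))*(8 + E(5 - 1*(-1), K(3))) - 13)*3 = (((-5 - 1*(-1)) - 5)*(8 + 2*(5 - 1*(-1))*(-15)) - 13)*3 = (((-5 + 1) - 5)*(8 + 2*(5 + 1)*(-15)) - 13)*3 = ((-4 - 5)*(8 + 2*6*(-15)) - 13)*3 = (-9*(8 - 180) - 13)*3 = (-9*(-172) - 13)*3 = (1548 - 13)*3 = 1535*3 = 4605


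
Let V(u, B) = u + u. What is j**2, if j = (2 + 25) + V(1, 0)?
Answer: 841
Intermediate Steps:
V(u, B) = 2*u
j = 29 (j = (2 + 25) + 2*1 = 27 + 2 = 29)
j**2 = 29**2 = 841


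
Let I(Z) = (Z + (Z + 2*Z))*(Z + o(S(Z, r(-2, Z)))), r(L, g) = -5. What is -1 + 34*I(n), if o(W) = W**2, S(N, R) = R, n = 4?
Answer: 15775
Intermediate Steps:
I(Z) = 4*Z*(25 + Z) (I(Z) = (Z + (Z + 2*Z))*(Z + (-5)**2) = (Z + 3*Z)*(Z + 25) = (4*Z)*(25 + Z) = 4*Z*(25 + Z))
-1 + 34*I(n) = -1 + 34*(4*4*(25 + 4)) = -1 + 34*(4*4*29) = -1 + 34*464 = -1 + 15776 = 15775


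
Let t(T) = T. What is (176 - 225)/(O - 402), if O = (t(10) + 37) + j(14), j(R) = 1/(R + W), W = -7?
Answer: 343/2484 ≈ 0.13808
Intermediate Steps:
j(R) = 1/(-7 + R) (j(R) = 1/(R - 7) = 1/(-7 + R))
O = 330/7 (O = (10 + 37) + 1/(-7 + 14) = 47 + 1/7 = 47 + ⅐ = 330/7 ≈ 47.143)
(176 - 225)/(O - 402) = (176 - 225)/(330/7 - 402) = -49/(-2484/7) = -49*(-7/2484) = 343/2484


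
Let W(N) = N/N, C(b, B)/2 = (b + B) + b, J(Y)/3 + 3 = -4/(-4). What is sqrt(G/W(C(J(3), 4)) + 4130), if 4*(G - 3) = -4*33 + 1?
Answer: sqrt(16401)/2 ≈ 64.033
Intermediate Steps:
J(Y) = -6 (J(Y) = -9 + 3*(-4/(-4)) = -9 + 3*(-4*(-1/4)) = -9 + 3*1 = -9 + 3 = -6)
C(b, B) = 2*B + 4*b (C(b, B) = 2*((b + B) + b) = 2*((B + b) + b) = 2*(B + 2*b) = 2*B + 4*b)
W(N) = 1
G = -119/4 (G = 3 + (-4*33 + 1)/4 = 3 + (-132 + 1)/4 = 3 + (1/4)*(-131) = 3 - 131/4 = -119/4 ≈ -29.750)
sqrt(G/W(C(J(3), 4)) + 4130) = sqrt(-119/4/1 + 4130) = sqrt(-119/4*1 + 4130) = sqrt(-119/4 + 4130) = sqrt(16401/4) = sqrt(16401)/2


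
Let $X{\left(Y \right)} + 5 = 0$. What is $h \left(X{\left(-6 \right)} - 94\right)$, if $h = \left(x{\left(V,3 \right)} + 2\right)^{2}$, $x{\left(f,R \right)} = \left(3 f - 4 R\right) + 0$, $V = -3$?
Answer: $-35739$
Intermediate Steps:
$x{\left(f,R \right)} = - 4 R + 3 f$ ($x{\left(f,R \right)} = \left(- 4 R + 3 f\right) + 0 = - 4 R + 3 f$)
$X{\left(Y \right)} = -5$ ($X{\left(Y \right)} = -5 + 0 = -5$)
$h = 361$ ($h = \left(\left(\left(-4\right) 3 + 3 \left(-3\right)\right) + 2\right)^{2} = \left(\left(-12 - 9\right) + 2\right)^{2} = \left(-21 + 2\right)^{2} = \left(-19\right)^{2} = 361$)
$h \left(X{\left(-6 \right)} - 94\right) = 361 \left(-5 - 94\right) = 361 \left(-99\right) = -35739$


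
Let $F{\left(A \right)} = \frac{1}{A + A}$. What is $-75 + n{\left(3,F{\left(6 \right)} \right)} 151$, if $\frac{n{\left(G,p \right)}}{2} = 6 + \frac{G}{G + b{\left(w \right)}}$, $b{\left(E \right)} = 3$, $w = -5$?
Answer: $1888$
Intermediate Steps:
$F{\left(A \right)} = \frac{1}{2 A}$
$n{\left(G,p \right)} = 12 + \frac{2 G}{3 + G}$ ($n{\left(G,p \right)} = 2 \left(6 + \frac{G}{G + 3}\right) = 2 \left(6 + \frac{G}{3 + G}\right) = 12 + \frac{2 G}{3 + G}$)
$-75 + n{\left(3,F{\left(6 \right)} \right)} 151 = -75 + \frac{2 \left(18 + 7 \cdot 3\right)}{3 + 3} \cdot 151 = -75 + \frac{2 \left(18 + 21\right)}{6} \cdot 151 = -75 + 2 \cdot \frac{1}{6} \cdot 39 \cdot 151 = -75 + 13 \cdot 151 = -75 + 1963 = 1888$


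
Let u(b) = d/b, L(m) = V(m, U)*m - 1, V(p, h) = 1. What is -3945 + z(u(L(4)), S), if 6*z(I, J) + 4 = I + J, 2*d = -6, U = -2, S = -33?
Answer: -11854/3 ≈ -3951.3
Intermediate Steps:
d = -3 (d = (½)*(-6) = -3)
L(m) = -1 + m (L(m) = 1*m - 1 = m - 1 = -1 + m)
u(b) = -3/b
z(I, J) = -⅔ + I/6 + J/6 (z(I, J) = -⅔ + (I + J)/6 = -⅔ + (I/6 + J/6) = -⅔ + I/6 + J/6)
-3945 + z(u(L(4)), S) = -3945 + (-⅔ + (-3/(-1 + 4))/6 + (⅙)*(-33)) = -3945 + (-⅔ + (-3/3)/6 - 11/2) = -3945 + (-⅔ + (-3*⅓)/6 - 11/2) = -3945 + (-⅔ + (⅙)*(-1) - 11/2) = -3945 + (-⅔ - ⅙ - 11/2) = -3945 - 19/3 = -11854/3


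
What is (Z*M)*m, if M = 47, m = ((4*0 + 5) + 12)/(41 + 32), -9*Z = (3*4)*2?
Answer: -6392/219 ≈ -29.187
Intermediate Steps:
Z = -8/3 (Z = -3*4*2/9 = -4*2/3 = -1/9*24 = -8/3 ≈ -2.6667)
m = 17/73 (m = ((0 + 5) + 12)/73 = (5 + 12)*(1/73) = 17*(1/73) = 17/73 ≈ 0.23288)
(Z*M)*m = -8/3*47*(17/73) = -376/3*17/73 = -6392/219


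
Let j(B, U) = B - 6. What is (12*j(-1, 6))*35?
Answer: -2940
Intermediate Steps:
j(B, U) = -6 + B
(12*j(-1, 6))*35 = (12*(-6 - 1))*35 = (12*(-7))*35 = -84*35 = -2940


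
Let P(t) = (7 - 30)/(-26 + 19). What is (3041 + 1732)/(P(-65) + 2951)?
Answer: 33411/20680 ≈ 1.6156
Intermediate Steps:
P(t) = 23/7 (P(t) = -23/(-7) = -23*(-⅐) = 23/7)
(3041 + 1732)/(P(-65) + 2951) = (3041 + 1732)/(23/7 + 2951) = 4773/(20680/7) = 4773*(7/20680) = 33411/20680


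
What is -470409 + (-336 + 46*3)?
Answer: -470607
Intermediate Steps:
-470409 + (-336 + 46*3) = -470409 + (-336 + 138) = -470409 - 198 = -470607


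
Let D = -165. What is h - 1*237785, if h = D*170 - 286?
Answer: -266121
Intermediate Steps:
h = -28336 (h = -165*170 - 286 = -28050 - 286 = -28336)
h - 1*237785 = -28336 - 1*237785 = -28336 - 237785 = -266121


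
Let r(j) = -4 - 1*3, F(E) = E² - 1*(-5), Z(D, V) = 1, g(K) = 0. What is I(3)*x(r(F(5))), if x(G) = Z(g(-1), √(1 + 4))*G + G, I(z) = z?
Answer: -42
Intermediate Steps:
F(E) = 5 + E² (F(E) = E² + 5 = 5 + E²)
r(j) = -7 (r(j) = -4 - 3 = -7)
x(G) = 2*G (x(G) = 1*G + G = G + G = 2*G)
I(3)*x(r(F(5))) = 3*(2*(-7)) = 3*(-14) = -42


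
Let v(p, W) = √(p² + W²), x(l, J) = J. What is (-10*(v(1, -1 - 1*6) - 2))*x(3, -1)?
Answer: -20 + 50*√2 ≈ 50.711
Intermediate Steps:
v(p, W) = √(W² + p²)
(-10*(v(1, -1 - 1*6) - 2))*x(3, -1) = -10*(√((-1 - 1*6)² + 1²) - 2)*(-1) = -10*(√((-1 - 6)² + 1) - 2)*(-1) = -10*(√((-7)² + 1) - 2)*(-1) = -10*(√(49 + 1) - 2)*(-1) = -10*(√50 - 2)*(-1) = -10*(5*√2 - 2)*(-1) = -10*(-2 + 5*√2)*(-1) = -2*(-10 + 25*√2)*(-1) = (20 - 50*√2)*(-1) = -20 + 50*√2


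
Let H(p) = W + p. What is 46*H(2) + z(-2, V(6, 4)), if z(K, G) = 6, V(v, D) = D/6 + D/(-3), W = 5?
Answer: 328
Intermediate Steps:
V(v, D) = -D/6 (V(v, D) = D*(⅙) + D*(-⅓) = D/6 - D/3 = -D/6)
H(p) = 5 + p
46*H(2) + z(-2, V(6, 4)) = 46*(5 + 2) + 6 = 46*7 + 6 = 322 + 6 = 328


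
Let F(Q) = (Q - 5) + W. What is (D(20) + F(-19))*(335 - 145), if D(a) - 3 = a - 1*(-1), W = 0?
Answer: 0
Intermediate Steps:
D(a) = 4 + a (D(a) = 3 + (a - 1*(-1)) = 3 + (a + 1) = 3 + (1 + a) = 4 + a)
F(Q) = -5 + Q (F(Q) = (Q - 5) + 0 = (-5 + Q) + 0 = -5 + Q)
(D(20) + F(-19))*(335 - 145) = ((4 + 20) + (-5 - 19))*(335 - 145) = (24 - 24)*190 = 0*190 = 0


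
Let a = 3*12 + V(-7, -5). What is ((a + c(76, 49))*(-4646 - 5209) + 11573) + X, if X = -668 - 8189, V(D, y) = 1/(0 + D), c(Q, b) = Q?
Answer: -7697453/7 ≈ -1.0996e+6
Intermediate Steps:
V(D, y) = 1/D
a = 251/7 (a = 3*12 + 1/(-7) = 36 - ⅐ = 251/7 ≈ 35.857)
X = -8857
((a + c(76, 49))*(-4646 - 5209) + 11573) + X = ((251/7 + 76)*(-4646 - 5209) + 11573) - 8857 = ((783/7)*(-9855) + 11573) - 8857 = (-7716465/7 + 11573) - 8857 = -7635454/7 - 8857 = -7697453/7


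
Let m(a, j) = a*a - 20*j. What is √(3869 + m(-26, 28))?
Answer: √3985 ≈ 63.127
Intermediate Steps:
m(a, j) = a² - 20*j
√(3869 + m(-26, 28)) = √(3869 + ((-26)² - 20*28)) = √(3869 + (676 - 560)) = √(3869 + 116) = √3985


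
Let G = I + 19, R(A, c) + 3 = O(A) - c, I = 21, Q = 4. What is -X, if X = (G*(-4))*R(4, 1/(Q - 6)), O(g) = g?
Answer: 240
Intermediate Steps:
R(A, c) = -3 + A - c (R(A, c) = -3 + (A - c) = -3 + A - c)
G = 40 (G = 21 + 19 = 40)
X = -240 (X = (40*(-4))*(-3 + 4 - 1/(4 - 6)) = -160*(-3 + 4 - 1/(-2)) = -160*(-3 + 4 - 1*(-½)) = -160*(-3 + 4 + ½) = -160*3/2 = -240)
-X = -1*(-240) = 240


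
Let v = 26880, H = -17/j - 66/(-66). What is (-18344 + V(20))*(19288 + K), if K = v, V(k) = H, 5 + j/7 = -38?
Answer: -254903961968/301 ≈ -8.4686e+8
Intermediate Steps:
j = -301 (j = -35 + 7*(-38) = -35 - 266 = -301)
H = 318/301 (H = -17/(-301) - 66/(-66) = -17*(-1/301) - 66*(-1/66) = 17/301 + 1 = 318/301 ≈ 1.0565)
V(k) = 318/301
K = 26880
(-18344 + V(20))*(19288 + K) = (-18344 + 318/301)*(19288 + 26880) = -5521226/301*46168 = -254903961968/301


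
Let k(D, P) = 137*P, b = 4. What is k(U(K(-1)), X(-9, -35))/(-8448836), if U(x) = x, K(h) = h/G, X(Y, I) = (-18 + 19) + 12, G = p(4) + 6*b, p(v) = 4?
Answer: -1781/8448836 ≈ -0.00021080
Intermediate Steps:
G = 28 (G = 4 + 6*4 = 4 + 24 = 28)
X(Y, I) = 13 (X(Y, I) = 1 + 12 = 13)
K(h) = h/28
k(U(K(-1)), X(-9, -35))/(-8448836) = (137*13)/(-8448836) = 1781*(-1/8448836) = -1781/8448836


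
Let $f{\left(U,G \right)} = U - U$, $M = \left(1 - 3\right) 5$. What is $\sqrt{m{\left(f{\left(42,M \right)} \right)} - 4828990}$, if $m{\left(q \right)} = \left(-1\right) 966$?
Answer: $2 i \sqrt{1207489} \approx 2197.7 i$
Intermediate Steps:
$M = -10$ ($M = \left(-2\right) 5 = -10$)
$f{\left(U,G \right)} = 0$
$m{\left(q \right)} = -966$
$\sqrt{m{\left(f{\left(42,M \right)} \right)} - 4828990} = \sqrt{-966 - 4828990} = \sqrt{-4829956} = 2 i \sqrt{1207489}$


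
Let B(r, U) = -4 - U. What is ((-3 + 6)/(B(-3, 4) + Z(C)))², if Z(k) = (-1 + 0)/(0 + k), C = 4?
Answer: 16/121 ≈ 0.13223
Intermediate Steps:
Z(k) = -1/k
((-3 + 6)/(B(-3, 4) + Z(C)))² = ((-3 + 6)/((-4 - 1*4) - 1/4))² = (3/((-4 - 4) - 1*¼))² = (3/(-8 - ¼))² = (3/(-33/4))² = (3*(-4/33))² = (-4/11)² = 16/121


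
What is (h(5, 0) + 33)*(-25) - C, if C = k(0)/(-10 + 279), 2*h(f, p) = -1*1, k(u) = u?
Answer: -1625/2 ≈ -812.50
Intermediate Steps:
h(f, p) = -½ (h(f, p) = (-1*1)/2 = (½)*(-1) = -½)
C = 0 (C = 0/(-10 + 279) = 0/269 = 0*(1/269) = 0)
(h(5, 0) + 33)*(-25) - C = (-½ + 33)*(-25) - 1*0 = (65/2)*(-25) + 0 = -1625/2 + 0 = -1625/2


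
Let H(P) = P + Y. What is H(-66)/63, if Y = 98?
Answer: 32/63 ≈ 0.50794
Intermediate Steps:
H(P) = 98 + P (H(P) = P + 98 = 98 + P)
H(-66)/63 = (98 - 66)/63 = 32*(1/63) = 32/63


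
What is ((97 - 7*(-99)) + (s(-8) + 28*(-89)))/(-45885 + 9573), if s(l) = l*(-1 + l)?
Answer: 815/18156 ≈ 0.044889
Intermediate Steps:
((97 - 7*(-99)) + (s(-8) + 28*(-89)))/(-45885 + 9573) = ((97 - 7*(-99)) + (-8*(-1 - 8) + 28*(-89)))/(-45885 + 9573) = ((97 + 693) + (-8*(-9) - 2492))/(-36312) = (790 + (72 - 2492))*(-1/36312) = (790 - 2420)*(-1/36312) = -1630*(-1/36312) = 815/18156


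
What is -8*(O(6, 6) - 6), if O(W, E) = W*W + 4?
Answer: -272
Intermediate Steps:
O(W, E) = 4 + W**2 (O(W, E) = W**2 + 4 = 4 + W**2)
-8*(O(6, 6) - 6) = -8*((4 + 6**2) - 6) = -8*((4 + 36) - 6) = -8*(40 - 6) = -8*34 = -272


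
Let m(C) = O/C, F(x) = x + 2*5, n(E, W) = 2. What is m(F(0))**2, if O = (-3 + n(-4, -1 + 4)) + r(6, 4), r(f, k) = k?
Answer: 9/100 ≈ 0.090000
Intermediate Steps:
F(x) = 10 + x (F(x) = x + 10 = 10 + x)
O = 3 (O = (-3 + 2) + 4 = -1 + 4 = 3)
m(C) = 3/C
m(F(0))**2 = (3/(10 + 0))**2 = (3/10)**2 = 9/100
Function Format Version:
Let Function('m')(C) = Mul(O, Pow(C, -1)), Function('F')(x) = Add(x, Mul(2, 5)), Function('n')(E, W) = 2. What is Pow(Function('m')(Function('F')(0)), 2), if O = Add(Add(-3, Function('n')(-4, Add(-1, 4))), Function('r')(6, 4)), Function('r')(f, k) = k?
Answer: Rational(9, 100) ≈ 0.090000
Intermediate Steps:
Function('F')(x) = Add(10, x) (Function('F')(x) = Add(x, 10) = Add(10, x))
O = 3 (O = Add(Add(-3, 2), 4) = Add(-1, 4) = 3)
Function('m')(C) = Mul(3, Pow(C, -1))
Pow(Function('m')(Function('F')(0)), 2) = Pow(Mul(3, Pow(Add(10, 0), -1)), 2) = Pow(Mul(3, Pow(10, -1)), 2) = Pow(Mul(3, Rational(1, 10)), 2) = Pow(Rational(3, 10), 2) = Rational(9, 100)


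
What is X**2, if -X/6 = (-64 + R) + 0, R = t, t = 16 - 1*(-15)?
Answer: 39204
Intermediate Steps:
t = 31 (t = 16 + 15 = 31)
R = 31
X = 198 (X = -6*((-64 + 31) + 0) = -6*(-33 + 0) = -6*(-33) = 198)
X**2 = 198**2 = 39204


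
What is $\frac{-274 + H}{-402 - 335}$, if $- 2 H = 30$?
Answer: $\frac{289}{737} \approx 0.39213$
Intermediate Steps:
$H = -15$ ($H = \left(- \frac{1}{2}\right) 30 = -15$)
$\frac{-274 + H}{-402 - 335} = \frac{-274 - 15}{-402 - 335} = - \frac{289}{-737} = \left(-289\right) \left(- \frac{1}{737}\right) = \frac{289}{737}$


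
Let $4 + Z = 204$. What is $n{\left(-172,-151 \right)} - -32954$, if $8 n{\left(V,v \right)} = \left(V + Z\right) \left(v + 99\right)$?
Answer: $32772$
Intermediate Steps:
$Z = 200$ ($Z = -4 + 204 = 200$)
$n{\left(V,v \right)} = \frac{\left(99 + v\right) \left(200 + V\right)}{8}$ ($n{\left(V,v \right)} = \frac{\left(V + 200\right) \left(v + 99\right)}{8} = \frac{\left(200 + V\right) \left(99 + v\right)}{8} = \frac{\left(99 + v\right) \left(200 + V\right)}{8}$)
$n{\left(-172,-151 \right)} - -32954 = \left(2475 + 25 \left(-151\right) + \frac{99}{8} \left(-172\right) + \frac{1}{8} \left(-172\right) \left(-151\right)\right) - -32954 = \left(2475 - 3775 - \frac{4257}{2} + \frac{6493}{2}\right) + 32954 = -182 + 32954 = 32772$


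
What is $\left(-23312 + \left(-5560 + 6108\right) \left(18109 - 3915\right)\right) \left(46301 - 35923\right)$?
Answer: $80481390000$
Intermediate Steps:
$\left(-23312 + \left(-5560 + 6108\right) \left(18109 - 3915\right)\right) \left(46301 - 35923\right) = \left(-23312 + 548 \cdot 14194\right) 10378 = \left(-23312 + 7778312\right) 10378 = 7755000 \cdot 10378 = 80481390000$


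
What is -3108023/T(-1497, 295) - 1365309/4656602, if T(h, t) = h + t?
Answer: 3617796254107/1399308901 ≈ 2585.4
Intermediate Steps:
-3108023/T(-1497, 295) - 1365309/4656602 = -3108023/(-1497 + 295) - 1365309/4656602 = -3108023/(-1202) - 1365309*1/4656602 = -3108023*(-1/1202) - 1365309/4656602 = 3108023/1202 - 1365309/4656602 = 3617796254107/1399308901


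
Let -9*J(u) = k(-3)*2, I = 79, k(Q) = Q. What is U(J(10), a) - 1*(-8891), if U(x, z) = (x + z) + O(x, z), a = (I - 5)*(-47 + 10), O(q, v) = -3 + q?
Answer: 18454/3 ≈ 6151.3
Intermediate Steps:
J(u) = ⅔ (J(u) = -(-1)*2/3 = -⅑*(-6) = ⅔)
a = -2738 (a = (79 - 5)*(-47 + 10) = 74*(-37) = -2738)
U(x, z) = -3 + z + 2*x (U(x, z) = (x + z) + (-3 + x) = -3 + z + 2*x)
U(J(10), a) - 1*(-8891) = (-3 - 2738 + 2*(⅔)) - 1*(-8891) = (-3 - 2738 + 4/3) + 8891 = -8219/3 + 8891 = 18454/3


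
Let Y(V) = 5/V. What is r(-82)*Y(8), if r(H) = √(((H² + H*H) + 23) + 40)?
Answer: 5*√13511/8 ≈ 72.648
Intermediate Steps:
r(H) = √(63 + 2*H²) (r(H) = √(((H² + H²) + 23) + 40) = √((2*H² + 23) + 40) = √((23 + 2*H²) + 40) = √(63 + 2*H²))
r(-82)*Y(8) = √(63 + 2*(-82)²)*(5/8) = √(63 + 2*6724)*(5*(⅛)) = √(63 + 13448)*(5/8) = √13511*(5/8) = 5*√13511/8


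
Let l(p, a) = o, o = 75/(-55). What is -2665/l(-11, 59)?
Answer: 5863/3 ≈ 1954.3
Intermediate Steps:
o = -15/11 (o = 75*(-1/55) = -15/11 ≈ -1.3636)
l(p, a) = -15/11
-2665/l(-11, 59) = -2665/(-15/11) = -2665*(-11/15) = 5863/3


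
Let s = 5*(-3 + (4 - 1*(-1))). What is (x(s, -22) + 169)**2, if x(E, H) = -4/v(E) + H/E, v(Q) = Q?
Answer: 692224/25 ≈ 27689.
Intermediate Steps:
s = 10 (s = 5*(-3 + (4 + 1)) = 5*(-3 + 5) = 5*2 = 10)
x(E, H) = -4/E + H/E
(x(s, -22) + 169)**2 = ((-4 - 22)/10 + 169)**2 = ((1/10)*(-26) + 169)**2 = (-13/5 + 169)**2 = (832/5)**2 = 692224/25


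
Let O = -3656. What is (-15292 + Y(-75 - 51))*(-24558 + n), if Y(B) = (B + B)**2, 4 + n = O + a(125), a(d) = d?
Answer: -1354419716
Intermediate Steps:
n = -3535 (n = -4 + (-3656 + 125) = -4 - 3531 = -3535)
Y(B) = 4*B**2 (Y(B) = (2*B)**2 = 4*B**2)
(-15292 + Y(-75 - 51))*(-24558 + n) = (-15292 + 4*(-75 - 51)**2)*(-24558 - 3535) = (-15292 + 4*(-126)**2)*(-28093) = (-15292 + 4*15876)*(-28093) = (-15292 + 63504)*(-28093) = 48212*(-28093) = -1354419716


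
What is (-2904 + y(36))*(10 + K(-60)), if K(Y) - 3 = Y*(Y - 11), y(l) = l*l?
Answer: -6870984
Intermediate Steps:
y(l) = l²
K(Y) = 3 + Y*(-11 + Y) (K(Y) = 3 + Y*(Y - 11) = 3 + Y*(-11 + Y))
(-2904 + y(36))*(10 + K(-60)) = (-2904 + 36²)*(10 + (3 + (-60)² - 11*(-60))) = (-2904 + 1296)*(10 + (3 + 3600 + 660)) = -1608*(10 + 4263) = -1608*4273 = -6870984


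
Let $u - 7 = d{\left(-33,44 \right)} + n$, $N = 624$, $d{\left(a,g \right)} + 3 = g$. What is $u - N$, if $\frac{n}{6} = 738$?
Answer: $3852$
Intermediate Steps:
$n = 4428$ ($n = 6 \cdot 738 = 4428$)
$d{\left(a,g \right)} = -3 + g$
$u = 4476$ ($u = 7 + \left(\left(-3 + 44\right) + 4428\right) = 7 + \left(41 + 4428\right) = 7 + 4469 = 4476$)
$u - N = 4476 - 624 = 3852$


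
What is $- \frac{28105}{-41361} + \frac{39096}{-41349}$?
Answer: $- \frac{151645337}{570078663} \approx -0.26601$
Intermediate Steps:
$- \frac{28105}{-41361} + \frac{39096}{-41349} = \left(-28105\right) \left(- \frac{1}{41361}\right) + 39096 \left(- \frac{1}{41349}\right) = \frac{28105}{41361} - \frac{13032}{13783} = - \frac{151645337}{570078663}$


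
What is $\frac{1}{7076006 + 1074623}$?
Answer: $\frac{1}{8150629} \approx 1.2269 \cdot 10^{-7}$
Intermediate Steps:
$\frac{1}{7076006 + 1074623} = \frac{1}{8150629}$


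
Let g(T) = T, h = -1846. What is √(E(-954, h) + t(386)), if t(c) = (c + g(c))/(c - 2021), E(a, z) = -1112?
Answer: 2*I*√743472105/1635 ≈ 33.354*I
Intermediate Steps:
t(c) = 2*c/(-2021 + c) (t(c) = (c + c)/(c - 2021) = (2*c)/(-2021 + c) = 2*c/(-2021 + c))
√(E(-954, h) + t(386)) = √(-1112 + 2*386/(-2021 + 386)) = √(-1112 + 2*386/(-1635)) = √(-1112 + 2*386*(-1/1635)) = √(-1112 - 772/1635) = √(-1818892/1635) = 2*I*√743472105/1635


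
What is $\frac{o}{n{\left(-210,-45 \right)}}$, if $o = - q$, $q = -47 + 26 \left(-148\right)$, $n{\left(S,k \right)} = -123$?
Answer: $- \frac{95}{3} \approx -31.667$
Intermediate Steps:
$q = -3895$ ($q = -47 - 3848 = -3895$)
$o = 3895$ ($o = \left(-1\right) \left(-3895\right) = 3895$)
$\frac{o}{n{\left(-210,-45 \right)}} = \frac{3895}{-123} = 3895 \left(- \frac{1}{123}\right) = - \frac{95}{3}$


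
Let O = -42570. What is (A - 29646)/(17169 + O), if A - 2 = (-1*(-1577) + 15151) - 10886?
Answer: 7934/8467 ≈ 0.93705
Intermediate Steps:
A = 5844 (A = 2 + ((-1*(-1577) + 15151) - 10886) = 2 + ((1577 + 15151) - 10886) = 2 + (16728 - 10886) = 2 + 5842 = 5844)
(A - 29646)/(17169 + O) = (5844 - 29646)/(17169 - 42570) = -23802/(-25401) = -23802*(-1/25401) = 7934/8467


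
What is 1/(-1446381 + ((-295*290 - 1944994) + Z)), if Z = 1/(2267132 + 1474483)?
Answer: -3741615/13009314733874 ≈ -2.8761e-7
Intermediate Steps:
Z = 1/3741615 ≈ 2.6726e-7
1/(-1446381 + ((-295*290 - 1944994) + Z)) = 1/(-1446381 + ((-295*290 - 1944994) + 1/3741615)) = 1/(-1446381 + ((-85550 - 1944994) + 1/3741615)) = 1/(-1446381 + (-2030544 + 1/3741615)) = 1/(-1446381 - 7597513888559/3741615) = 1/(-13009314733874/3741615) = -3741615/13009314733874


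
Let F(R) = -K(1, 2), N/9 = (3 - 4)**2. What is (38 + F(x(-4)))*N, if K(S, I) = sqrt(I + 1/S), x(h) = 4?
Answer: 342 - 9*sqrt(3) ≈ 326.41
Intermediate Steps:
N = 9 (N = 9*(3 - 4)**2 = 9*(-1)**2 = 9*1 = 9)
F(R) = -sqrt(3) (F(R) = -sqrt(2 + 1/1) = -sqrt(2 + 1) = -sqrt(3))
(38 + F(x(-4)))*N = (38 - sqrt(3))*9 = 342 - 9*sqrt(3)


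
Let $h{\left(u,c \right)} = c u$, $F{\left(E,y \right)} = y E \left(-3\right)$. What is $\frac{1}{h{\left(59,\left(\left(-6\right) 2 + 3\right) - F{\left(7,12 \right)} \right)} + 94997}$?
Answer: $\frac{1}{109334} \approx 9.1463 \cdot 10^{-6}$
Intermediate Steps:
$F{\left(E,y \right)} = - 3 E y$ ($F{\left(E,y \right)} = E y \left(-3\right) = - 3 E y$)
$\frac{1}{h{\left(59,\left(\left(-6\right) 2 + 3\right) - F{\left(7,12 \right)} \right)} + 94997} = \frac{1}{\left(\left(\left(-6\right) 2 + 3\right) - \left(-3\right) 7 \cdot 12\right) 59 + 94997} = \frac{1}{\left(\left(-12 + 3\right) - -252\right) 59 + 94997} = \frac{1}{\left(-9 + 252\right) 59 + 94997} = \frac{1}{243 \cdot 59 + 94997} = \frac{1}{14337 + 94997} = \frac{1}{109334}$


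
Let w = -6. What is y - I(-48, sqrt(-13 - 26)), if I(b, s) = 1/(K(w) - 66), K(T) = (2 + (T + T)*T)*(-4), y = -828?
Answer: -299735/362 ≈ -828.00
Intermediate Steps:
K(T) = -8 - 8*T**2 (K(T) = (2 + (2*T)*T)*(-4) = (2 + 2*T**2)*(-4) = -8 - 8*T**2)
I(b, s) = -1/362 (I(b, s) = 1/((-8 - 8*(-6)**2) - 66) = 1/((-8 - 8*36) - 66) = 1/((-8 - 288) - 66) = 1/(-296 - 66) = 1/(-362) = -1/362)
y - I(-48, sqrt(-13 - 26)) = -828 - 1*(-1/362) = -828 + 1/362 = -299735/362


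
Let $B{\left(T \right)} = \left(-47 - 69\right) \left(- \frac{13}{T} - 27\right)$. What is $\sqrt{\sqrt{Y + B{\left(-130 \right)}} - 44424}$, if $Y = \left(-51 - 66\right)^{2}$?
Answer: $\frac{\sqrt{-1110600 + 5 \sqrt{420235}}}{5} \approx 210.46 i$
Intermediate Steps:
$Y = 13689$ ($Y = \left(-117\right)^{2} = 13689$)
$B{\left(T \right)} = 3132 + \frac{1508}{T}$ ($B{\left(T \right)} = - 116 \left(-27 - \frac{13}{T}\right) = 3132 + \frac{1508}{T}$)
$\sqrt{\sqrt{Y + B{\left(-130 \right)}} - 44424} = \sqrt{\sqrt{13689 + \left(3132 + \frac{1508}{-130}\right)} - 44424} = \sqrt{\sqrt{13689 + \left(3132 + 1508 \left(- \frac{1}{130}\right)\right)} - 44424} = \sqrt{\sqrt{13689 + \left(3132 - \frac{58}{5}\right)} - 44424} = \sqrt{\sqrt{13689 + \frac{15602}{5}} - 44424} = \sqrt{\sqrt{\frac{84047}{5}} - 44424} = \sqrt{\frac{\sqrt{420235}}{5} - 44424} = \sqrt{-44424 + \frac{\sqrt{420235}}{5}}$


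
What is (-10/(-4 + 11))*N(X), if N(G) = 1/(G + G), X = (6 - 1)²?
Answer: -1/35 ≈ -0.028571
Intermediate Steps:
X = 25 (X = 5² = 25)
N(G) = 1/(2*G)
(-10/(-4 + 11))*N(X) = (-10/(-4 + 11))*((½)/25) = (-10/7)*((½)*(1/25)) = -10*⅐*(1/50) = -10/7*1/50 = -1/35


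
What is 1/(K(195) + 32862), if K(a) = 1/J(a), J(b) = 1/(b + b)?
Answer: 1/33252 ≈ 3.0073e-5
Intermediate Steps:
J(b) = 1/(2*b)
K(a) = 2*a (K(a) = 1/(1/(2*a)) = 2*a)
1/(K(195) + 32862) = 1/(2*195 + 32862) = 1/(390 + 32862) = 1/33252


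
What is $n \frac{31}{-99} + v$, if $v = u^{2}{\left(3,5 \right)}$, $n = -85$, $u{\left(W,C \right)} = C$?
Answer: $\frac{5110}{99} \approx 51.616$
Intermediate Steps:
$v = 25$ ($v = 5^{2} = 25$)
$n \frac{31}{-99} + v = - 85 \frac{31}{-99} + 25 = - 85 \cdot 31 \left(- \frac{1}{99}\right) + 25 = \left(-85\right) \left(- \frac{31}{99}\right) + 25 = \frac{2635}{99} + 25 = \frac{5110}{99}$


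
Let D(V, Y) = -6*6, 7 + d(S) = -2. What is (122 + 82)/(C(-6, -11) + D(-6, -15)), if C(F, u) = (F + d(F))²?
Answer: 68/63 ≈ 1.0794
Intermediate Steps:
d(S) = -9 (d(S) = -7 - 2 = -9)
D(V, Y) = -36
C(F, u) = (-9 + F)² (C(F, u) = (F - 9)² = (-9 + F)²)
(122 + 82)/(C(-6, -11) + D(-6, -15)) = (122 + 82)/((-9 - 6)² - 36) = 204/((-15)² - 36) = 204/(225 - 36) = 204/189 = 204*(1/189) = 68/63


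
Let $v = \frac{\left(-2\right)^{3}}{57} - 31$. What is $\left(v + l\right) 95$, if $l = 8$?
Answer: $- \frac{6595}{3} \approx -2198.3$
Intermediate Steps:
$v = - \frac{1775}{57}$ ($v = \left(-8\right) \frac{1}{57} - 31 = - \frac{8}{57} - 31 = - \frac{1775}{57} \approx -31.14$)
$\left(v + l\right) 95 = \left(- \frac{1775}{57} + 8\right) 95 = \left(- \frac{1319}{57}\right) 95 = - \frac{6595}{3}$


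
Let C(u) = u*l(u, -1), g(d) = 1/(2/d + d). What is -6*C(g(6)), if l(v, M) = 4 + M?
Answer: -54/19 ≈ -2.8421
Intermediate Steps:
g(d) = 1/(d + 2/d)
C(u) = 3*u (C(u) = u*(4 - 1) = u*3 = 3*u)
-6*C(g(6)) = -18*6/(2 + 6**2) = -18*6/(2 + 36) = -18*6/38 = -18*6*(1/38) = -18*3/19 = -6*9/19 = -54/19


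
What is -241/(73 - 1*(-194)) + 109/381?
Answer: -20906/33909 ≈ -0.61653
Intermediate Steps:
-241/(73 - 1*(-194)) + 109/381 = -241/(73 + 194) + 109*(1/381) = -241/267 + 109/381 = -20906/33909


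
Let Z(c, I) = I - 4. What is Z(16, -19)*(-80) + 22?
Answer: 1862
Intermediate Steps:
Z(c, I) = -4 + I
Z(16, -19)*(-80) + 22 = (-4 - 19)*(-80) + 22 = -23*(-80) + 22 = 1840 + 22 = 1862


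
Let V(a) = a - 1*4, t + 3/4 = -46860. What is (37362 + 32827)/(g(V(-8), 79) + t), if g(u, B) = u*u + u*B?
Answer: -40108/27237 ≈ -1.4726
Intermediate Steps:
t = -187443/4 (t = -¾ - 46860 = -187443/4 ≈ -46861.)
V(a) = -4 + a (V(a) = a - 4 = -4 + a)
g(u, B) = u² + B*u
(37362 + 32827)/(g(V(-8), 79) + t) = (37362 + 32827)/((-4 - 8)*(79 + (-4 - 8)) - 187443/4) = 70189/(-12*(79 - 12) - 187443/4) = 70189/(-12*67 - 187443/4) = 70189/(-804 - 187443/4) = 70189/(-190659/4) = 70189*(-4/190659) = -40108/27237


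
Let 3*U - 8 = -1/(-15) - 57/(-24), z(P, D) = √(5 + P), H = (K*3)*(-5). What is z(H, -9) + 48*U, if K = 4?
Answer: 2506/15 + I*√55 ≈ 167.07 + 7.4162*I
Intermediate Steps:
H = -60 (H = (4*3)*(-5) = 12*(-5) = -60)
U = 1253/360 (U = 8/3 + (-1/(-15) - 57/(-24))/3 = 8/3 + (-1*(-1/15) - 57*(-1/24))/3 = 8/3 + (1/15 + 19/8)/3 = 8/3 + (⅓)*(293/120) = 8/3 + 293/360 = 1253/360 ≈ 3.4806)
z(H, -9) + 48*U = √(5 - 60) + 48*(1253/360) = √(-55) + 2506/15 = I*√55 + 2506/15 = 2506/15 + I*√55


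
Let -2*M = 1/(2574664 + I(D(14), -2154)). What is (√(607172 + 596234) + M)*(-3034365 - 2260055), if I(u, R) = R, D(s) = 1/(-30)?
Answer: 264721/257251 - 5294420*√1203406 ≈ -5.8080e+9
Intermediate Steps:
D(s) = -1/30
M = -1/5145020 (M = -1/(2*(2574664 - 2154)) = -½/2572510 = -½*1/2572510 = -1/5145020 ≈ -1.9436e-7)
(√(607172 + 596234) + M)*(-3034365 - 2260055) = (√(607172 + 596234) - 1/5145020)*(-3034365 - 2260055) = (√1203406 - 1/5145020)*(-5294420) = (-1/5145020 + √1203406)*(-5294420) = 264721/257251 - 5294420*√1203406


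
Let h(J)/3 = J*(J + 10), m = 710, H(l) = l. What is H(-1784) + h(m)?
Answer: 1531816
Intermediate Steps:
h(J) = 3*J*(10 + J) (h(J) = 3*(J*(J + 10)) = 3*(J*(10 + J)) = 3*J*(10 + J))
H(-1784) + h(m) = -1784 + 3*710*(10 + 710) = -1784 + 3*710*720 = -1784 + 1533600 = 1531816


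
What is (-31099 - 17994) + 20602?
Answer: -28491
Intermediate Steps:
(-31099 - 17994) + 20602 = -49093 + 20602 = -28491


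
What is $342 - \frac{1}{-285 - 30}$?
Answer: $\frac{107731}{315} \approx 342.0$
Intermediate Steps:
$342 - \frac{1}{-285 - 30} = 342 - \frac{1}{-315} = 342 - - \frac{1}{315} = 342 + \frac{1}{315} = \frac{107731}{315}$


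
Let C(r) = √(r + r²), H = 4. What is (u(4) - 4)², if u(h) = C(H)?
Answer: 36 - 16*√5 ≈ 0.22291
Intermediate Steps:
u(h) = 2*√5 (u(h) = √(4*(1 + 4)) = √(4*5) = √20 = 2*√5)
(u(4) - 4)² = (2*√5 - 4)² = (-4 + 2*√5)²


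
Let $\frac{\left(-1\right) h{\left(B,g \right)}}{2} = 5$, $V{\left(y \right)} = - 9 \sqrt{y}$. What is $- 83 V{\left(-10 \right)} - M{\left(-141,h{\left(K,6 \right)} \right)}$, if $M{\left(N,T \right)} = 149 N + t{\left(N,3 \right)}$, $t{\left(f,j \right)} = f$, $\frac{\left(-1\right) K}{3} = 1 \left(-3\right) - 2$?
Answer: $21150 + 747 i \sqrt{10} \approx 21150.0 + 2362.2 i$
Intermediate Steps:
$K = 15$ ($K = - 3 \left(1 \left(-3\right) - 2\right) = - 3 \left(-3 - 2\right) = \left(-3\right) \left(-5\right) = 15$)
$h{\left(B,g \right)} = -10$ ($h{\left(B,g \right)} = \left(-2\right) 5 = -10$)
$M{\left(N,T \right)} = 150 N$ ($M{\left(N,T \right)} = 149 N + N = 150 N$)
$- 83 V{\left(-10 \right)} - M{\left(-141,h{\left(K,6 \right)} \right)} = - 83 \left(- 9 \sqrt{-10}\right) - 150 \left(-141\right) = - 83 \left(- 9 i \sqrt{10}\right) - -21150 = - 83 \left(- 9 i \sqrt{10}\right) + 21150 = 747 i \sqrt{10} + 21150 = 21150 + 747 i \sqrt{10}$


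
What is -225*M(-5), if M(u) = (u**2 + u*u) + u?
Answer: -10125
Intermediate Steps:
M(u) = u + 2*u**2 (M(u) = (u**2 + u**2) + u = 2*u**2 + u = u + 2*u**2)
-225*M(-5) = -(-1125)*(1 + 2*(-5)) = -(-1125)*(1 - 10) = -(-1125)*(-9) = -225*45 = -10125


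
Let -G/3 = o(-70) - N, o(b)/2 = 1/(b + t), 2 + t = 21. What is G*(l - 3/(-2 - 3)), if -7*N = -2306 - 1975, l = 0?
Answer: 131007/119 ≈ 1100.9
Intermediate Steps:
t = 19 (t = -2 + 21 = 19)
o(b) = 2/(19 + b) (o(b) = 2/(b + 19) = 2/(19 + b))
N = 4281/7 (N = -(-2306 - 1975)/7 = -⅐*(-4281) = 4281/7 ≈ 611.57)
G = 218345/119 (G = -3*(2/(19 - 70) - 1*4281/7) = -3*(2/(-51) - 4281/7) = -3*(2*(-1/51) - 4281/7) = -3*(-2/51 - 4281/7) = -3*(-218345/357) = 218345/119 ≈ 1834.8)
G*(l - 3/(-2 - 3)) = 218345*(0 - 3/(-2 - 3))/119 = 218345*(0 - 3/(-5))/119 = 218345*(0 - 3*(-⅕))/119 = 218345*(0 + ⅗)/119 = (218345/119)*(⅗) = 131007/119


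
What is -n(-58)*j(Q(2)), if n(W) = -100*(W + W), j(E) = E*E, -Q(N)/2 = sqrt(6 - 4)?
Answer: -92800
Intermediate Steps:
Q(N) = -2*sqrt(2) (Q(N) = -2*sqrt(6 - 4) = -2*sqrt(2))
j(E) = E**2
n(W) = -200*W
-n(-58)*j(Q(2)) = -(-200*(-58))*(-2*sqrt(2))**2 = -11600*8 = -1*92800 = -92800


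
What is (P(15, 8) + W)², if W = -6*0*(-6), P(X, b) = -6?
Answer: 36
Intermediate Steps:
W = 0 (W = 0*(-6) = 0)
(P(15, 8) + W)² = (-6 + 0)² = (-6)² = 36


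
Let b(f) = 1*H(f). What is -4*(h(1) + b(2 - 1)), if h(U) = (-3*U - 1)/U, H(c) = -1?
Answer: 20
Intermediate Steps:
b(f) = -1 (b(f) = 1*(-1) = -1)
h(U) = (-1 - 3*U)/U
-4*(h(1) + b(2 - 1)) = -4*((-3 - 1/1) - 1) = -4*((-3 - 1*1) - 1) = -4*((-3 - 1) - 1) = -4*(-4 - 1) = -4*(-5) = 20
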